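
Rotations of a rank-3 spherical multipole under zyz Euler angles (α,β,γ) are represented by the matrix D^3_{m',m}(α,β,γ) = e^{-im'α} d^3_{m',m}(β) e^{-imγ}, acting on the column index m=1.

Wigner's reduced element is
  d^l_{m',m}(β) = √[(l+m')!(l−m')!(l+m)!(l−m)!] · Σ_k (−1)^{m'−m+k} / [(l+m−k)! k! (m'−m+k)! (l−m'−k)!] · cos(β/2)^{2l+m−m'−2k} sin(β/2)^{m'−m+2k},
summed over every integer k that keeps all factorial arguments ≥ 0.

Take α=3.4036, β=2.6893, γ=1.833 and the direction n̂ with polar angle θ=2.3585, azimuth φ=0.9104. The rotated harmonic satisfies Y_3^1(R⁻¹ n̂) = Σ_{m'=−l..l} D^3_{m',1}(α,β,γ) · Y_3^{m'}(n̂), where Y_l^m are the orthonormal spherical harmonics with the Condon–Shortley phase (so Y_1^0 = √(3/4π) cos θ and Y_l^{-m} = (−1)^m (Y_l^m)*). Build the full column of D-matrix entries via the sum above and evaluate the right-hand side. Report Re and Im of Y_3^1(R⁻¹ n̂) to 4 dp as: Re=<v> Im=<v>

Need the full column D^3_{m',1} for m'=−3..3 at α=3.4036, β=2.6893, γ=1.833.
cos(β/2)=0.224224, sin(β/2)=0.974538
d^3_{-3,1}: single k=4 term ⇒ +0.175632;  D = -0.087849+0.152082i
d^3_{-2,1}: k∈[3..4] ⇒ +0.065989 -0.623268 = -0.557279;  D = -0.144241+0.538288i
d^3_{-1,1}: k∈[2..4] ⇒ +0.014404 -0.362783 +0.856627 = +0.508248;  D = +0.000100+0.508248i
d^3_{0,1}: k∈[1..3] ⇒ +0.001913 -0.108431 +0.682756 = +0.576238;  D = -0.149366-0.556543i
d^3_{1,1}: k∈[0..2] ⇒ +0.000127 -0.019205 +0.272088 = +0.253010;  D = +0.126639+0.219035i
d^3_{2,1}: k∈[0..1] ⇒ -0.001747 +0.065989 = +0.064242;  D = -0.045463-0.045389i
d^3_{3,1}: single k=0 term ⇒ +0.009298;  D = +0.008057+0.004640i
Y_3^{m'}(θ=2.3585,φ=0.9104) and Σ D·Y over m':
  (-0.0878+0.1521i)·(-0.1343-0.0584i)  (-0.1442+0.5383i)·(+0.0892+0.3493i)  (+0.0001+0.5082i)·(+0.2114-0.2722i)  (-0.1494-0.5565i)·(+0.1292+0.0000i)  (+0.1266+0.2190i)·(-0.2114-0.2722i)  (-0.0455-0.0454i)·(+0.0892-0.3493i)  (+0.0081+0.0046i)·(+0.1343-0.0584i)
Y_3^1(R⁻¹ n̂) = -0.046851-0.050938i

Re=-0.0469 Im=-0.0509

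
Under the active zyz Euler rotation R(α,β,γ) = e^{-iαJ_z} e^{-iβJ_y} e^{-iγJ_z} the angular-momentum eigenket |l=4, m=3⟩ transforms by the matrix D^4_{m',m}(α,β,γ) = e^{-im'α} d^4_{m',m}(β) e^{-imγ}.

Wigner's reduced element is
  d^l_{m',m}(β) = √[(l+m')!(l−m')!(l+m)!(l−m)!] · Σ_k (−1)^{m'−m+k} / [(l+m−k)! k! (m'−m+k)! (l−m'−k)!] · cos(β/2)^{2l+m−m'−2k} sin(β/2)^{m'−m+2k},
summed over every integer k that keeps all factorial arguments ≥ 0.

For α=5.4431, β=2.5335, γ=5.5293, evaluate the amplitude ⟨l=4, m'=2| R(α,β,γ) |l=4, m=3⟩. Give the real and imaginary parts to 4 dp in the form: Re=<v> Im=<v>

Re=0.0158 Im=0.0163

Split into d^4_{2,3}(β=2.5335) × two z-phases.
c=cos(2.5335/2)=0.299383, s=sin(2.5335/2)=0.954133; N=√[720·2·5040·1]=2693.993318
The bounds max(0,m−m')=1 and min(l+m,l−m')=2 give 2 terms
  k=1: (−1)^0·2693.9933/(720)·0.2994^7·0.9541^1 = +0.000770
  k=2: (−1)^1·2693.9933/(240)·0.2994^5·0.9541^3 = -0.023450
d^4_{2,3}(2.5335) = +0.000770 -0.023450 = -0.022681
Phases: e^{-i·(2)·5.4431}=-0.109156+0.994025i, e^{-i·(3)·5.5293}=-0.637200+0.770699i ⇒ D=+0.015798+0.016274i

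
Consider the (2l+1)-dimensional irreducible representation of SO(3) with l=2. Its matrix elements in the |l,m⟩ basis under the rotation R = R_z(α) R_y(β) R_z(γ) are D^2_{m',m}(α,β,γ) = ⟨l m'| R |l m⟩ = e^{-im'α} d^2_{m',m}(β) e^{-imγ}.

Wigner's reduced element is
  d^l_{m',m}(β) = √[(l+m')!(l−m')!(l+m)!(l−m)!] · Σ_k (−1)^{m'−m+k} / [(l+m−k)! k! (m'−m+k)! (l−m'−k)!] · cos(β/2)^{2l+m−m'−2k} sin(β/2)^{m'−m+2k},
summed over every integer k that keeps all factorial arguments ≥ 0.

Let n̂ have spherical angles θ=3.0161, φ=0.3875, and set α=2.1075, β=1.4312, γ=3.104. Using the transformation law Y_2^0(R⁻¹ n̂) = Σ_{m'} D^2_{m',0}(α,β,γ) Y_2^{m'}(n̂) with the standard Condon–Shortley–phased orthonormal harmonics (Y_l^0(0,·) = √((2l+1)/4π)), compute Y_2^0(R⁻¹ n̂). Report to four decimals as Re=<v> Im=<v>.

Need the full column D^2_{m',0} for m'=−2..2 at α=2.1075, β=1.4312, γ=3.104.
cos(β/2)=0.754700, sin(β/2)=0.656070
d^2_{-2,0}: single k=2 term ⇒ +0.600516;  D = -0.286526-0.527753i
d^2_{-1,0}: k∈[1..2] ⇒ +0.690794 -0.522037 = +0.168757;  D = -0.086287+0.145030i
d^2_{0,0}: k∈[0..2] ⇒ +0.324412 -0.980639 +0.185269 = -0.470959;  D = -0.470959+0.000000i
d^2_{1,0}: k∈[0..1] ⇒ -0.690794 +0.522037 = -0.168757;  D = +0.086287+0.145030i
d^2_{2,0}: single k=0 term ⇒ +0.600516;  D = -0.286526+0.527753i
Y_2^{m'}(θ=3.0161,φ=0.3875) and Σ D·Y over m':
  (-0.2865-0.5278i)·(+0.0043-0.0042i)  (-0.0863+0.1450i)·(-0.0888+0.0363i)  (-0.4710+0.0000i)·(+0.6160+0.0000i)  (+0.0863+0.1450i)·(+0.0888+0.0363i)  (-0.2865+0.5278i)·(+0.0043+0.0042i)
Y_2^0(R⁻¹ n̂) = -0.292225-0.000000i

Re=-0.2922 Im=0.0000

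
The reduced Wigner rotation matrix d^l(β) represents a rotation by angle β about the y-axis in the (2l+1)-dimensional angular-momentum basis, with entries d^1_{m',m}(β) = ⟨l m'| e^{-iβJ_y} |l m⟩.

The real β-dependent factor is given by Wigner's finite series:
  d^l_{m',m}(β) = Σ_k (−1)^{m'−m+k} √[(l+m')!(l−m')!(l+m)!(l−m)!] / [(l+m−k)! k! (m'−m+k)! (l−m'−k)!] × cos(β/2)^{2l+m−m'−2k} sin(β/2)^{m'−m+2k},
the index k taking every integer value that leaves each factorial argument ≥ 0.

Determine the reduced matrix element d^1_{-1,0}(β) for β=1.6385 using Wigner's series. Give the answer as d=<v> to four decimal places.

d^1_{-1,0}(β=1.6385) via Wigner's sum:
c=cos(1.6385/2)=0.682769, s=sin(1.6385/2)=0.730634; N=√[1·2·1·1]=1.414214
Admissible k: 1..1 (factorial args all ≥0)
  k=1: (−1)^0·1.4142/(1)·0.6828^1·0.7306^1 = +0.705487
d^1_{-1,0}(1.6385) = +0.705487

d=0.7055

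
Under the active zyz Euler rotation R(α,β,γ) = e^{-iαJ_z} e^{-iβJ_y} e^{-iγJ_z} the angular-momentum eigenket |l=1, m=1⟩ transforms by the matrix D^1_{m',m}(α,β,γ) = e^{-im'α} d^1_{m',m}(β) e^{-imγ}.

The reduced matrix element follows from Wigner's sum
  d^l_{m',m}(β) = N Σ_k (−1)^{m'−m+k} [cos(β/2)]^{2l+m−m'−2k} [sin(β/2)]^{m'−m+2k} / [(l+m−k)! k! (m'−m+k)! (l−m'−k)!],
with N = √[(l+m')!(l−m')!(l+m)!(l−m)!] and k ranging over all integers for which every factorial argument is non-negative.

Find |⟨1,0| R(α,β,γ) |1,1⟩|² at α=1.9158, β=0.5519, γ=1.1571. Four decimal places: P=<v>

First d^1_{0,1}(β=0.5519), then the phase factors e^{-i(0)α} and e^{-i(1)γ}:
c=cos(0.5519/2)=0.962167, s=sin(0.5519/2)=0.272461; N=√[1·1·2·1]=1.414214
k: max(0,(1)−(0))=1 … min(1+(1),1−(0))=1
  k=1: (−1)^0·1.4142/(1)·0.9622^1·0.2725^1 = +0.370740
d^1_{0,1}(0.5519) = +0.370740
|D^1_{0,1}|² = |d^1_{0,1}(β)|² = (+0.370740)² = 0.137448 (the z-rotation phases have unit modulus)

P=0.1374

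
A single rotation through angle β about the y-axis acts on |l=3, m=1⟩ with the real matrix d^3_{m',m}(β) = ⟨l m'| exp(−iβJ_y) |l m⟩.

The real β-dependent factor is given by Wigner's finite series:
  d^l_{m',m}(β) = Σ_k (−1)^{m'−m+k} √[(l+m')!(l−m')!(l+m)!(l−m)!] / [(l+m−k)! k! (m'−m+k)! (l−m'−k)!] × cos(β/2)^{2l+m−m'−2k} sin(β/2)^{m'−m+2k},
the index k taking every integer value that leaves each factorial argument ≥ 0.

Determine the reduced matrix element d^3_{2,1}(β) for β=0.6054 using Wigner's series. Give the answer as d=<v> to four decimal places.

d^3_{2,1}(β=0.6054) via Wigner's sum:
c=cos(0.6054/2)=0.954535, s=sin(0.6054/2)=0.298099; N=√[120·1·24·2]=75.894664
The bounds max(0,m−m')=0 and min(l+m,l−m')=1 give 2 terms
  k=0: (−1)^1·75.8947/(24)·0.9545^5·0.2981^1 = -0.746998
  k=1: (−1)^2·75.8947/(12)·0.9545^3·0.2981^3 = +0.145709
d^3_{2,1}(0.6054) = -0.746998 +0.145709 = -0.601289

d=-0.6013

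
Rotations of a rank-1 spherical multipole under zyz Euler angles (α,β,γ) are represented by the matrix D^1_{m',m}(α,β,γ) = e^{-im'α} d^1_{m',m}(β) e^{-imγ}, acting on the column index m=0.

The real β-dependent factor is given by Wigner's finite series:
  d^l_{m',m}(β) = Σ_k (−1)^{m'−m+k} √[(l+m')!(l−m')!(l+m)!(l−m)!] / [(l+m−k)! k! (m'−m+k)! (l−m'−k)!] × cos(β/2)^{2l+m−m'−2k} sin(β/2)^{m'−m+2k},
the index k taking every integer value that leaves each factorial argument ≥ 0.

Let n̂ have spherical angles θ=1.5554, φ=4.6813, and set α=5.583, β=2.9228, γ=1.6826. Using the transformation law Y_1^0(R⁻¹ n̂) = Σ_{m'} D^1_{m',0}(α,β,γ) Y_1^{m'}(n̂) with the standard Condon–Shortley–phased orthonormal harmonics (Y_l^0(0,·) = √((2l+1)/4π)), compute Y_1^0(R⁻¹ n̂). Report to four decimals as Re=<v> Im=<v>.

Re=0.0584 Im=0.0000

Need the full column D^1_{m',0} for m'=−1..1 at α=5.583, β=2.9228, γ=1.6826.
cos(β/2)=0.109178, sin(β/2)=0.994022
d^1_{-1,0}: single k=1 term ⇒ +0.153478;  D = +0.117368-0.098895i
d^1_{0,0}: k∈[0..1] ⇒ +0.011920 -0.988080 = -0.976160;  D = -0.976160+0.000000i
d^1_{1,0}: single k=0 term ⇒ -0.153478;  D = -0.117368-0.098895i
Y_1^{m'}(θ=1.5554,φ=4.6813) and Σ D·Y over m':
  (+0.1174-0.0989i)·(-0.0107+0.3453i)  (-0.9762+0.0000i)·(+0.0075+0.0000i)  (-0.1174-0.0989i)·(+0.0107+0.3453i)
Y_1^0(R⁻¹ n̂) = +0.058431+0.000000i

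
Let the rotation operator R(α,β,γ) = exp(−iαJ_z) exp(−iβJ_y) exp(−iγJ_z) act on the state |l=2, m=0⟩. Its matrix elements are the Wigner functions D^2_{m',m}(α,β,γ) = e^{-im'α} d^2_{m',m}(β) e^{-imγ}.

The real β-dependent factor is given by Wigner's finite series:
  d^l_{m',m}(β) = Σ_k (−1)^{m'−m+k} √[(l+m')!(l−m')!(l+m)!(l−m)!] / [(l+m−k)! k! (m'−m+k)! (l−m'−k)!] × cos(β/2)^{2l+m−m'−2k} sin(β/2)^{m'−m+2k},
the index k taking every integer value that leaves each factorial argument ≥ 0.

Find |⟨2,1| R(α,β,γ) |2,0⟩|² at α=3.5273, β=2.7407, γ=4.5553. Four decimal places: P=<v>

First d^2_{1,0}(β=2.7407), then the phase factors e^{-i(1)α} and e^{-i(0)γ}:
With c≡cos(β/2)=0.199107 and s≡sin(β/2)=0.979978, N=[6·1·2·2]^{1/2}=4.898979
Admissible k: 0..1 (factorial args all ≥0)
  k=0: (−1)^1·4.8990/(2)·0.1991^3·0.9800^1 = -0.018947
  k=1: (−1)^2·4.8990/(2)·0.1991^1·0.9800^3 = +0.458997
d^2_{1,0}(2.7407) = -0.018947 +0.458997 = +0.440050
|D^2_{1,0}|² = |d^2_{1,0}(β)|² = (+0.440050)² = 0.193644 (the z-rotation phases have unit modulus)

P=0.1936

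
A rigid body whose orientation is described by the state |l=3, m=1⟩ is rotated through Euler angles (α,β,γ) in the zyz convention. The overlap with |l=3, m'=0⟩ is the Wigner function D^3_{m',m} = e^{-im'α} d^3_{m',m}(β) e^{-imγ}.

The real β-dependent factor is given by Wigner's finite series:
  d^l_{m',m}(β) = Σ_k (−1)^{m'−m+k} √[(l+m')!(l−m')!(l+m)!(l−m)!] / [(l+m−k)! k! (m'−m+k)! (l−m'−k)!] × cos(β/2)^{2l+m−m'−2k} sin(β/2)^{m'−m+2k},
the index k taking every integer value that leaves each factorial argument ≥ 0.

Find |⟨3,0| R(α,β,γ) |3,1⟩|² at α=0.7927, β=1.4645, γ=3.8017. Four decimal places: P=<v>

Split into d^3_{0,1}(β=1.4645) × two z-phases.
c=cos(1.4645/2)=0.743672, s=sin(1.4645/2)=0.668545; N=√[6·6·24·2]=41.569219
Admissible k: 1..3 (factorial args all ≥0)
  k=1: (−1)^0·41.5692/(12)·0.7437^5·0.6685^1 = +0.526779
  k=2: (−1)^1·41.5692/(4)·0.7437^3·0.6685^3 = -1.277166
  k=3: (−1)^2·41.5692/(12)·0.7437^1·0.6685^5 = +0.344052
d^3_{0,1}(1.4645) = +0.526779 -1.277166 +0.344052 = -0.406335
|D^3_{0,1}|² = |d^3_{0,1}(β)|² = (-0.406335)² = 0.165108 (the z-rotation phases have unit modulus)

P=0.1651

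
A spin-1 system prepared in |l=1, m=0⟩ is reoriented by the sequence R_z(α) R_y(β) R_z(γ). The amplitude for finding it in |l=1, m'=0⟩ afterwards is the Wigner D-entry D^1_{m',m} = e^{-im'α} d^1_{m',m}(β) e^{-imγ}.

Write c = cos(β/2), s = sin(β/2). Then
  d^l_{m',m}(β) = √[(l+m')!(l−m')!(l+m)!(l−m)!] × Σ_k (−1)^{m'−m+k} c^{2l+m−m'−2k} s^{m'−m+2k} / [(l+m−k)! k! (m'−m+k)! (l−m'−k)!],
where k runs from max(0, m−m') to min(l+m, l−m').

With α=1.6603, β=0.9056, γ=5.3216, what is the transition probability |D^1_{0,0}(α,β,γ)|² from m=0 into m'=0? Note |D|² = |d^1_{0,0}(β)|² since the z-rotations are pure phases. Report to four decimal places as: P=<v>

P=0.3810

Split into d^1_{0,0}(β=0.9056) × two z-phases.
c=cos(0.9056/2)=0.899226, s=sin(0.9056/2)=0.437485; N=√[1·1·1·1]=1.000000
Admissible k: 0..1 (factorial args all ≥0)
  k=0: (−1)^0·1.0000/(1)·0.8992^2·0.4375^0 = +0.808607
  k=1: (−1)^1·1.0000/(1)·0.8992^0·0.4375^2 = -0.191393
d^1_{0,0}(0.9056) = +0.808607 -0.191393 = +0.617214
|D^1_{0,0}|² = |d^1_{0,0}(β)|² = (+0.617214)² = 0.380953 (the z-rotation phases have unit modulus)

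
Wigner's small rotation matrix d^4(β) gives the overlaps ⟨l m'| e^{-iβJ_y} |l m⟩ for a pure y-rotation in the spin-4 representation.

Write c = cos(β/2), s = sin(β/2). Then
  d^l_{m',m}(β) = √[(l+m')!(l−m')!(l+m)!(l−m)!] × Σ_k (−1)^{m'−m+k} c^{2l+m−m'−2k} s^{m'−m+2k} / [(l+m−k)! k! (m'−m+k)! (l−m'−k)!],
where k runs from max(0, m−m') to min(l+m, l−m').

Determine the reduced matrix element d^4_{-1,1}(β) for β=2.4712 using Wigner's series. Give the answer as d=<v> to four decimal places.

d=0.2506

d^4_{-1,1}(β=2.4712) via Wigner's sum:
With c≡cos(β/2)=0.328955 and s≡sin(β/2)=0.944346, N=[6·120·120·6]^{1/2}=720.000000
Admissible k: 2..5 (factorial args all ≥0)
  k=2: (−1)^0·720.0000/(72)·0.3290^6·0.9443^2 = +0.011300
  k=3: (−1)^1·720.0000/(24)·0.3290^4·0.9443^4 = -0.279376
  k=4: (−1)^2·720.0000/(48)·0.3290^2·0.9443^6 = +1.151196
  k=5: (−1)^3·720.0000/(720)·0.3290^0·0.9443^8 = -0.632482
d^4_{-1,1}(2.4712) = +0.011300 -0.279376 +1.151196 -0.632482 = +0.250638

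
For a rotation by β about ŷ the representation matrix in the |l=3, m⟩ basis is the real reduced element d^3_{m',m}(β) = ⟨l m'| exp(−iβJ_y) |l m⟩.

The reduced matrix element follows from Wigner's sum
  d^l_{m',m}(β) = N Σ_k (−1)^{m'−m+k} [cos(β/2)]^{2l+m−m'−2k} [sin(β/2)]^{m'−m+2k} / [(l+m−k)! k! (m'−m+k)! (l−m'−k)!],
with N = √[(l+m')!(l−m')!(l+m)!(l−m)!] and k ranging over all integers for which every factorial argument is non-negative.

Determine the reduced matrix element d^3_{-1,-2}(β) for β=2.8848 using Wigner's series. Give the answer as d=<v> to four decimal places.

d^3_{-1,-2}(β=2.8848) via Wigner's sum:
With c≡cos(β/2)=0.128044 and s≡sin(β/2)=0.991769, N=[2·24·1·120]^{1/2}=75.894664
Admissible k: 0..1 (factorial args all ≥0)
  k=0: (−1)^1·75.8947/(24)·0.1280^5·0.9918^1 = -0.000108
  k=1: (−1)^2·75.8947/(12)·0.1280^3·0.9918^3 = +0.012952
d^3_{-1,-2}(2.8848) = -0.000108 +0.012952 = +0.012844

d=0.0128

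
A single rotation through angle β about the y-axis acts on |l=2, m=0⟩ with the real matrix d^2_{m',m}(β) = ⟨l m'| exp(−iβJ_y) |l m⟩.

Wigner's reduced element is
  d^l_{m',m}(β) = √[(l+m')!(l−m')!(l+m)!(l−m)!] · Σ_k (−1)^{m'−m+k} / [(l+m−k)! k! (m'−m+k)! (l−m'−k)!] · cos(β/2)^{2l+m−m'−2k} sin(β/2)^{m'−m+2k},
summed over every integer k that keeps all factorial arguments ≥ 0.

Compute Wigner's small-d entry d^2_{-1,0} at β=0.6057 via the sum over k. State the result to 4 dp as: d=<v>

d^2_{-1,0}(β=0.6057) via Wigner's sum:
c=cos(0.6057/2)=0.954490, s=sin(0.6057/2)=0.298242; N=√[1·6·2·2]=4.898979
k∈{1,2} keeps every argument non-negative
  k=1: (−1)^0·4.8990/(2)·0.9545^3·0.2982^1 = +0.635270
  k=2: (−1)^1·4.8990/(2)·0.9545^1·0.2982^3 = -0.062023
d^2_{-1,0}(0.6057) = +0.635270 -0.062023 = +0.573248

d=0.5732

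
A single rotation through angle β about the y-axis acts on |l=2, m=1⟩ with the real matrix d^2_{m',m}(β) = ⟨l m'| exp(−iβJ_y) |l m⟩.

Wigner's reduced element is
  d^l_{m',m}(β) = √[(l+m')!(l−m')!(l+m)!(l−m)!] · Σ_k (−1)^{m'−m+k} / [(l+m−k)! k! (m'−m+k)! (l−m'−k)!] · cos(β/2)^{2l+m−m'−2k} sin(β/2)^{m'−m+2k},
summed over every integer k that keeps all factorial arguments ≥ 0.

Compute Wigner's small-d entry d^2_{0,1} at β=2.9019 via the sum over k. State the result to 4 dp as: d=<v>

d=-0.2824

d^2_{0,1}(β=2.9019) via Wigner's sum:
Half-angle: c=0.119560, s=0.992827. N=√(2·2·6·1)=4.898979
k∈{1,2} keeps every argument non-negative
  k=1: (−1)^0·4.8990/(2)·0.1196^3·0.9928^1 = +0.004156
  k=2: (−1)^1·4.8990/(2)·0.1196^1·0.9928^3 = -0.286603
d^2_{0,1}(2.9019) = +0.004156 -0.286603 = -0.282447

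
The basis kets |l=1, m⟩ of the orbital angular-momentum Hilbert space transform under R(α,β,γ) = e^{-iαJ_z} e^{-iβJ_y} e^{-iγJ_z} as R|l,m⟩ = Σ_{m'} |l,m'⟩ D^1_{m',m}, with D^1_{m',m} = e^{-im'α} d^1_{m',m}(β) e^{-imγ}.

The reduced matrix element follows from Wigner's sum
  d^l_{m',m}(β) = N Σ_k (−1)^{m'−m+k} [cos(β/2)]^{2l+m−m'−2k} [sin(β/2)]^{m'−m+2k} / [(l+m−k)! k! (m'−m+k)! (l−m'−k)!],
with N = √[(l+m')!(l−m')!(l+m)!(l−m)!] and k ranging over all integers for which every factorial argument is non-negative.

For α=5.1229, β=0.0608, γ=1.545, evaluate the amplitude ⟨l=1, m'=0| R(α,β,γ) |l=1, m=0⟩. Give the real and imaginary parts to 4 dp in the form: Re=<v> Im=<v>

Re=0.9982 Im=0.0000

First d^1_{0,0}(β=0.0608), then the phase factors e^{-i(0)α} and e^{-i(0)γ}:
c=cos(0.0608/2)=0.999538, s=sin(0.0608/2)=0.030395; N=√[1·1·1·1]=1.000000
The bounds max(0,m−m')=0 and min(l+m,l−m')=1 give 2 terms
  k=0: (−1)^0·1.0000/(1)·0.9995^2·0.0304^0 = +0.999076
  k=1: (−1)^1·1.0000/(1)·0.9995^0·0.0304^2 = -0.000924
d^1_{0,0}(0.0608) = +0.999076 -0.000924 = +0.998152
Phases: e^{-i·(0)·5.1229}=+1.000000+0.000000i, e^{-i·(0)·1.545}=+1.000000+0.000000i ⇒ D=+0.998152+0.000000i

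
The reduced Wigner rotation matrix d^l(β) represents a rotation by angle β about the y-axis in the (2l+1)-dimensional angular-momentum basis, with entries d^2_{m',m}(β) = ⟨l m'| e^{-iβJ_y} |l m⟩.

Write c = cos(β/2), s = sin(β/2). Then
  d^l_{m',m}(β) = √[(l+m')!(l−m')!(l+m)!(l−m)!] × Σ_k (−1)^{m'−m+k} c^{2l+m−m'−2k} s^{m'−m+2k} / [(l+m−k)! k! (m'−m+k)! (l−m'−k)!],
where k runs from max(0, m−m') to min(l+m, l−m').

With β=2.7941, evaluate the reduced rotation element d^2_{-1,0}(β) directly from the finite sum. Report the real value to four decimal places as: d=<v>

d=-0.3921

d^2_{-1,0}(β=2.7941) via Wigner's sum:
c=cos(2.7941/2)=0.172873, s=sin(2.7941/2)=0.984944; N=√[1·6·2·2]=4.898979
Admissible k: 1..2 (factorial args all ≥0)
  k=1: (−1)^0·4.8990/(2)·0.1729^3·0.9849^1 = +0.012464
  k=2: (−1)^1·4.8990/(2)·0.1729^1·0.9849^3 = -0.404612
d^2_{-1,0}(2.7941) = +0.012464 -0.404612 = -0.392147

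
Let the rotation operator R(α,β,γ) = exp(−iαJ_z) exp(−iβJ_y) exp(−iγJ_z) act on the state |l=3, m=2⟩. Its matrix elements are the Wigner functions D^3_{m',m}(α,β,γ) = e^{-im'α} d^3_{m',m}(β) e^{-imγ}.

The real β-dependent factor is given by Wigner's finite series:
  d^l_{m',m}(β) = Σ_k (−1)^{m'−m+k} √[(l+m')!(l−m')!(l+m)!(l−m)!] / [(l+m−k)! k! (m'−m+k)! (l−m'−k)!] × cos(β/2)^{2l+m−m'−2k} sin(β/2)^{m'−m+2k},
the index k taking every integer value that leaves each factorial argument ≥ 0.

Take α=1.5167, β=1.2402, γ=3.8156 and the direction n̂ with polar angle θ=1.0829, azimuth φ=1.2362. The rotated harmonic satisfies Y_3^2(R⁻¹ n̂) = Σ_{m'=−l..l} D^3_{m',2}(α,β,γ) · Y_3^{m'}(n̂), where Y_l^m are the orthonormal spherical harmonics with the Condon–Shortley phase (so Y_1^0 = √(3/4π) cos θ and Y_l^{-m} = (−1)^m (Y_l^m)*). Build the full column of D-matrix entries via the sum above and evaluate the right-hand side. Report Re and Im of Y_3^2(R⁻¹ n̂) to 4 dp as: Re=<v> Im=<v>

Re=0.0713 Im=0.0478

Need the full column D^3_{m',2} for m'=−3..3 at α=1.5167, β=1.2402, γ=3.8156.
cos(β/2)=0.813820, sin(β/2)=0.581117
d^3_{-3,2}: single k=5 term ⇒ +0.132105;  D = -0.131864-0.007987i
d^3_{-2,2}: k∈[4..5] ⇒ +0.377642 -0.038511 = +0.339131;  D = -0.038776+0.336907i
d^3_{-1,2}: k∈[3..4] ⇒ +0.668968 -0.170547 = +0.498421;  D = +0.491346+0.083678i
d^3_{0,2}: k∈[2..3] ⇒ +0.811337 -0.413686 = +0.397651;  D = +0.087858-0.387824i
d^3_{1,2}: k∈[1..2] ⇒ +0.656003 -0.668968 = -0.012965;  D = +0.012471+0.003544i
d^3_{2,2}: k∈[0..1] ⇒ +0.290517 -0.740646 = -0.450129;  D = +0.146276-0.425699i
d^3_{3,2}: single k=0 term ⇒ -0.508138;  D = -0.470928-0.190869i
Y_3^{m'}(θ=1.0829,φ=1.2362) and Σ D·Y over m':
  (-0.1319-0.0080i)·(-0.2426+0.1545i)  (-0.0388+0.3369i)·(-0.2932-0.2319i)  (+0.4913+0.0837i)·(+0.0093-0.0266i)  (+0.0879-0.3878i)·(-0.3326+0.0000i)  (+0.0125+0.0035i)·(-0.0093-0.0266i)  (+0.1463-0.4257i)·(-0.2932+0.2319i)  (-0.4709-0.1909i)·(+0.2426+0.1545i)
Y_3^2(R⁻¹ n̂) = +0.071325+0.047802i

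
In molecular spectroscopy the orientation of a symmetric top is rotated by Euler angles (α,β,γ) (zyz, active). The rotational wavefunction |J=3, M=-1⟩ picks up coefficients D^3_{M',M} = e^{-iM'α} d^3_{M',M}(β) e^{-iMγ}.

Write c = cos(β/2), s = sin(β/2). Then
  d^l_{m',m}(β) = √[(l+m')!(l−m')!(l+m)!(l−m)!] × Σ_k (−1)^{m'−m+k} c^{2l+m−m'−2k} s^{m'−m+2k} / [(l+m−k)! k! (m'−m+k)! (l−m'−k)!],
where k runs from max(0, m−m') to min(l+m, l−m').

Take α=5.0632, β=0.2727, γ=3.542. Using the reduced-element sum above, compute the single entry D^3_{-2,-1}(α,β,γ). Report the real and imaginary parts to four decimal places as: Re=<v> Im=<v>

Re=0.1784 Im=0.3522

D^3_{-2,-1}(5.0632,0.2727,3.542) = e^{-i·-2·5.0632}·d^3_{-2,-1}(0.2727)·e^{-i·-1·3.542}. Compute d first:
Half-angle: c=0.990719, s=0.135928. N=√(1·120·2·24)=75.894664
k∈{1,2} keeps every argument non-negative
  k=1: (−1)^0·75.8947/(24)·0.9907^5·0.1359^1 = +0.410261
  k=2: (−1)^1·75.8947/(12)·0.9907^3·0.1359^3 = -0.015446
d^3_{-2,-1}(0.2727) = +0.410261 -0.015446 = +0.394816
Phases: e^{-i·(-2)·5.0632}=-0.763796-0.645457i, e^{-i·(-1)·3.542}=-0.920902-0.389794i ⇒ D=+0.178372+0.352225i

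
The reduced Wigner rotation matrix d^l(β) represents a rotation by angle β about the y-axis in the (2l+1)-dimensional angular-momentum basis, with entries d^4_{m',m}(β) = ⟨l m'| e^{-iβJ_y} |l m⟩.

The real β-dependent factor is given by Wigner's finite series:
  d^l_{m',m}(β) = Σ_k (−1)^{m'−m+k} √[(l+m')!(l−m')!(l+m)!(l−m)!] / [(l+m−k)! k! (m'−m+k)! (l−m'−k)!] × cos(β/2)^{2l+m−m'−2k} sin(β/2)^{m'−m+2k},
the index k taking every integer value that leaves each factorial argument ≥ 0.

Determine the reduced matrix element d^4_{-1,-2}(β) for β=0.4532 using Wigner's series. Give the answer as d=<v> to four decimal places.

d=-0.5913

d^4_{-1,-2}(β=0.4532) via Wigner's sum:
c=cos(0.4532/2)=0.974436, s=sin(0.4532/2)=0.224666; N=√[6·120·2·720]=1018.233765
k: max(0,(-2)−(-1))=0 … min(4+(-2),4−(-1))=2
  k=0: (−1)^1·1018.2338/(240)·0.9744^7·0.2247^1 = -0.795144
  k=1: (−1)^2·1018.2338/(48)·0.9744^5·0.2247^3 = +0.211341
  k=2: (−1)^3·1018.2338/(72)·0.9744^3·0.2247^5 = -0.007490
d^4_{-1,-2}(0.4532) = -0.795144 +0.211341 -0.007490 = -0.591293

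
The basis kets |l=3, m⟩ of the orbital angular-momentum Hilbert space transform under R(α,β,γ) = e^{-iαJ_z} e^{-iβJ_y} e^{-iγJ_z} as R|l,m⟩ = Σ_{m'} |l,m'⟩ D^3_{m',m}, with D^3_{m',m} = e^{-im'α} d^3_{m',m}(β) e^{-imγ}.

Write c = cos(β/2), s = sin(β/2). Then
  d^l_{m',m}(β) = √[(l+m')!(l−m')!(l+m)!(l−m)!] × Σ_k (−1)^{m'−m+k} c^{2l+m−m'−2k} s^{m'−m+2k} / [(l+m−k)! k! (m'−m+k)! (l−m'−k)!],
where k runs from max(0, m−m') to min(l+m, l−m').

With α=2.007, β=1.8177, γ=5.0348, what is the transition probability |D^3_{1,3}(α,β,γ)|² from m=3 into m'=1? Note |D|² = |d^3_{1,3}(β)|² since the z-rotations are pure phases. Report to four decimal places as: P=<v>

P=0.1183

First d^3_{1,3}(β=1.8177), then the phase factors e^{-i(1)α} and e^{-i(3)γ}:
Half-angle: c=0.614653, s=0.788797. N=√(24·2·720·1)=185.903201
k∈{2} keeps every argument non-negative
  k=2: (−1)^0·185.9032/(48)·0.6147^4·0.7888^2 = +0.343952
d^3_{1,3}(1.8177) = +0.343952
|D^3_{1,3}|² = |d^3_{1,3}(β)|² = (+0.343952)² = 0.118303 (the z-rotation phases have unit modulus)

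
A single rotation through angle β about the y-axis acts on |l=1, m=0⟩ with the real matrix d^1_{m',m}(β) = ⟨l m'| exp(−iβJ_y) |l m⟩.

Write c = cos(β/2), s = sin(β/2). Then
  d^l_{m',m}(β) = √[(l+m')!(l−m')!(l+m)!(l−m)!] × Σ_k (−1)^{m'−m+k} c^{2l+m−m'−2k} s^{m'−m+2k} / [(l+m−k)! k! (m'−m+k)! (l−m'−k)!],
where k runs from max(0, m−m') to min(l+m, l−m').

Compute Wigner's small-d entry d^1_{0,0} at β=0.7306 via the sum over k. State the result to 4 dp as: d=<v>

d=0.7448

d^1_{0,0}(β=0.7306) via Wigner's sum:
Half-angle: c=0.934017, s=0.357230. N=√(1·1·1·1)=1.000000
The bounds max(0,m−m')=0 and min(l+m,l−m')=1 give 2 terms
  k=0: (−1)^0·1.0000/(1)·0.9340^2·0.3572^0 = +0.872387
  k=1: (−1)^1·1.0000/(1)·0.9340^0·0.3572^2 = -0.127613
d^1_{0,0}(0.7306) = +0.872387 -0.127613 = +0.744774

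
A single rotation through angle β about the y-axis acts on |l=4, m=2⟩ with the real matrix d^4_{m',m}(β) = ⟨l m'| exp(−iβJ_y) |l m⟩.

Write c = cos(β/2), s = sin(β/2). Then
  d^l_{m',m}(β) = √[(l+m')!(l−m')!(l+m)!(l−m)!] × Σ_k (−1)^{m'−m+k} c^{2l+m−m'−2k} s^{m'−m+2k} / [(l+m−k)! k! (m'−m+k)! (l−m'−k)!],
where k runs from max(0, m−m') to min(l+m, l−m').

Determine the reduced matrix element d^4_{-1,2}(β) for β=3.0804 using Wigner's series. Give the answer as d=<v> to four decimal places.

d=0.1288

d^4_{-1,2}(β=3.0804) via Wigner's sum:
Half-angle: c=0.030592, s=0.999532. N=√(6·120·720·2)=1018.233765
k: max(0,(2)−(-1))=3 … min(4+(2),4−(-1))=5
  k=3: (−1)^0·1018.2338/(72)·0.0306^5·0.9995^3 = +0.000000
  k=4: (−1)^1·1018.2338/(48)·0.0306^3·0.9995^5 = -0.000606
  k=5: (−1)^2·1018.2338/(240)·0.0306^1·0.9995^7 = +0.129364
d^4_{-1,2}(3.0804) = +0.000000 -0.000606 +0.129364 = +0.128759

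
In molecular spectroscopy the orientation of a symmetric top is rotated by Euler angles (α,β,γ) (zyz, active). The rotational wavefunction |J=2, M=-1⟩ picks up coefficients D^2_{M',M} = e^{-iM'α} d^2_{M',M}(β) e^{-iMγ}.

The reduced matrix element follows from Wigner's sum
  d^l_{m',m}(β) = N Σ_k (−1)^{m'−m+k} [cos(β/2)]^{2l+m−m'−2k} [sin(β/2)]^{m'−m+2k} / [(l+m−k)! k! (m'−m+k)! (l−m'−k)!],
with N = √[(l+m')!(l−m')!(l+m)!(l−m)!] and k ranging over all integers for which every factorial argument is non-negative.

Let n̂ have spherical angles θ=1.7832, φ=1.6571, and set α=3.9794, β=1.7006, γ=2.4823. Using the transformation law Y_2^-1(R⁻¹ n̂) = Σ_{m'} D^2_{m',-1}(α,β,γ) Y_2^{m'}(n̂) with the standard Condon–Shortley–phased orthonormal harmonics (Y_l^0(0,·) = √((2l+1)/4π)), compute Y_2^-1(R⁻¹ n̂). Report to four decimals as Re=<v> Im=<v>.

Re=0.3289 Im=0.1880

Need the full column D^2_{m',-1} for m'=−2..2 at α=3.9794, β=1.7006, γ=2.4823.
cos(β/2)=0.659758, sin(β/2)=0.751478
d^2_{-2,-1}: single k=1 term ⇒ +0.431618;  D = -0.227246-0.366952i
d^2_{-1,-1}: k∈[0..1] ⇒ +0.189469 -0.737434 = -0.547965;  D = -0.539257-0.097301i
d^2_{0,-1}: k∈[0..1] ⇒ -0.528622 +0.685819 = +0.157197;  D = -0.124252+0.096292i
d^2_{1,-1}: k∈[0..1] ⇒ +0.737434 -0.318908 = +0.418526;  D = +0.030816-0.417390i
d^2_{2,-1}: single k=0 term ⇒ -0.559969;  D = -0.387440-0.404296i
Y_2^{m'}(θ=1.7832,φ=1.6571) and Σ D·Y over m':
  (-0.2272-0.3670i)·(-0.3636+0.0634i)  (-0.5393-0.0973i)·(+0.0137+0.1586i)  (-0.1243+0.0963i)·(-0.2733+0.0000i)  (+0.0308-0.4174i)·(-0.0137+0.1586i)  (-0.3874-0.4043i)·(-0.3636-0.0634i)
Y_2^-1(R⁻¹ n̂) = +0.328921+0.188028i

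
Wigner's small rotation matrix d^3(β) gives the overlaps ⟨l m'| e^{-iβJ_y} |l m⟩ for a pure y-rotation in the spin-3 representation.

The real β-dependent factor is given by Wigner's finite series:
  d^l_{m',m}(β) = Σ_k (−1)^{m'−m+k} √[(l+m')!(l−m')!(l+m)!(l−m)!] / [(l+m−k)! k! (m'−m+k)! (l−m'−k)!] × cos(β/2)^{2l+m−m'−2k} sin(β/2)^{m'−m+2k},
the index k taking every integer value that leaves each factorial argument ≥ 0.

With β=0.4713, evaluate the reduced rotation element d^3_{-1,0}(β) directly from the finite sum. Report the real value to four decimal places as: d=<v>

d^3_{-1,0}(β=0.4713) via Wigner's sum:
Half-angle: c=0.972363, s=0.233475. N=√(2·24·6·6)=41.569219
k: max(0,(0)−(-1))=1 … min(3+(0),3−(-1))=3
  k=1: (−1)^0·41.5692/(12)·0.9724^5·0.2335^1 = +0.703028
  k=2: (−1)^1·41.5692/(4)·0.9724^3·0.2335^3 = -0.121596
  k=3: (−1)^2·41.5692/(12)·0.9724^1·0.2335^5 = +0.002337
d^3_{-1,0}(0.4713) = +0.703028 -0.121596 +0.002337 = +0.583769

d=0.5838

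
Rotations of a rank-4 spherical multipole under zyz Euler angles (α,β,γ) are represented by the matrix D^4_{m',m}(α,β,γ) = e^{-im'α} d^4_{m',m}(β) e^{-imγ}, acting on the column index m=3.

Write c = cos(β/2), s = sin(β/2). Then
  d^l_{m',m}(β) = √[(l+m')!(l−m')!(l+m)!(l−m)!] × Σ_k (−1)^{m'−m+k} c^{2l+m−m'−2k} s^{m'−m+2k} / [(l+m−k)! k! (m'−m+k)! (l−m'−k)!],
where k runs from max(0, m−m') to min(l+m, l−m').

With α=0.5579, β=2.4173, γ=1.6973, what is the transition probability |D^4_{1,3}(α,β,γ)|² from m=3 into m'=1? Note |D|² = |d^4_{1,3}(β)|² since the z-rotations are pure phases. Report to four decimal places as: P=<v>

First d^4_{1,3}(β=2.4173), then the phase factors e^{-i(1)α} and e^{-i(3)γ}:
Half-angle: c=0.354282, s=0.935139. N=√(120·6·5040·1)=1904.940944
Admissible k: 2..3 (factorial args all ≥0)
  k=2: (−1)^0·1904.9409/(240)·0.3543^6·0.9351^2 = +0.013725
  k=3: (−1)^1·1904.9409/(144)·0.3543^4·0.9351^4 = -0.159375
d^4_{1,3}(2.4173) = +0.013725 -0.159375 = -0.145650
|D^4_{1,3}|² = |d^4_{1,3}(β)|² = (-0.145650)² = 0.021214 (the z-rotation phases have unit modulus)

P=0.0212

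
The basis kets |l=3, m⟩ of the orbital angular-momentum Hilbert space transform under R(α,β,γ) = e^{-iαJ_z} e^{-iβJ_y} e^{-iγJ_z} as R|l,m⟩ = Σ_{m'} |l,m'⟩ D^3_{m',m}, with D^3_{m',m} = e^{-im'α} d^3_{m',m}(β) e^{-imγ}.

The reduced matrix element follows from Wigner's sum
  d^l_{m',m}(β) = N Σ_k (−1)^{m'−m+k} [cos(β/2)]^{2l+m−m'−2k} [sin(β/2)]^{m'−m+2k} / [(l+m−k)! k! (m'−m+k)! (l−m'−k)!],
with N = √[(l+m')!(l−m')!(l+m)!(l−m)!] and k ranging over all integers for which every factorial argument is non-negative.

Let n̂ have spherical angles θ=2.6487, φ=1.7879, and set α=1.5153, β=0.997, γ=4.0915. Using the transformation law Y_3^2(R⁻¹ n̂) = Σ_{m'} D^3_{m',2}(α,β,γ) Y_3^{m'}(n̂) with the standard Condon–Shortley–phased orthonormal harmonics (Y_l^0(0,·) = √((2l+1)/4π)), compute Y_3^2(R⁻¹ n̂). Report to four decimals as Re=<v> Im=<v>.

Re=0.0070 Im=0.0964

Need the full column D^3_{m',2} for m'=−3..3 at α=1.5153, β=0.997, γ=4.0915.
cos(β/2)=0.878301, sin(β/2)=0.478109
d^3_{-3,2}: single k=5 term ⇒ +0.053747;  D = -0.047282+0.025555i
d^3_{-2,2}: k∈[4..5] ⇒ +0.201541 -0.011944 = +0.189596;  D = +0.080758+0.171537i
d^3_{-1,2}: k∈[3..4] ⇒ +0.468316 -0.069387 = +0.398930;  D = +0.369800-0.149642i
d^3_{0,2}: k∈[2..3] ⇒ +0.745052 -0.220777 = +0.524275;  D = -0.169401-0.496153i
d^3_{1,2}: k∈[1..2] ⇒ +0.790210 -0.468316 = +0.321894;  D = -0.309928+0.086951i
d^3_{2,2}: k∈[0..1] ⇒ +0.459049 -0.680137 = -0.221087;  D = -0.047822-0.215853i
d^3_{3,2}: single k=0 term ⇒ -0.612094;  D = -0.604028+0.099046i
Y_3^{m'}(θ=2.6487,φ=1.7879) and Σ D·Y over m':
  (-0.0473+0.0256i)·(+0.0268+0.0352i)  (+0.0808+0.1715i)·(+0.1829-0.0848i)  (+0.3698-0.1496i)·(-0.0949-0.4302i)  (-0.1694-0.4962i)·(-0.2895+0.0000i)  (-0.3099+0.0870i)·(+0.0949-0.4302i)  (-0.0478-0.2159i)·(+0.1829+0.0848i)  (-0.6040+0.0990i)·(-0.0268+0.0352i)
Y_3^2(R⁻¹ n̂) = +0.006990+0.096446i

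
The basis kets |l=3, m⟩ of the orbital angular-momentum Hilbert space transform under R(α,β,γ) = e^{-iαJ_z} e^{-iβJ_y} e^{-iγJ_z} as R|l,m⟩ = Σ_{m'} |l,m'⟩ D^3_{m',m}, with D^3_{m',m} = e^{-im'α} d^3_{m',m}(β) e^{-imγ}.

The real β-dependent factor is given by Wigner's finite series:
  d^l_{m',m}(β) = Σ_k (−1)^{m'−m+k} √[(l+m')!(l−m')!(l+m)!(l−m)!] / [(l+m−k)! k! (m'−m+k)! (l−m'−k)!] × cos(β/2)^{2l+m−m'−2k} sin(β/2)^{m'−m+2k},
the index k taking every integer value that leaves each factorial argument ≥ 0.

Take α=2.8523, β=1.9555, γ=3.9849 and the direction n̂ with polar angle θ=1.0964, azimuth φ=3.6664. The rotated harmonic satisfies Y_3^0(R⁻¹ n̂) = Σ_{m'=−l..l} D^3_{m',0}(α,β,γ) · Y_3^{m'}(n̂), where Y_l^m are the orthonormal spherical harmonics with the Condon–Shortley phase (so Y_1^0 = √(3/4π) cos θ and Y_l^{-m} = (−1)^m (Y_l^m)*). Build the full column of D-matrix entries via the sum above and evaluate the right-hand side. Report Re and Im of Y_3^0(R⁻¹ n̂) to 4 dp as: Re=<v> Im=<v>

Re=-0.3271 Im=0.0000

Need the full column D^3_{m',0} for m'=−3..3 at α=2.8523, β=1.9555, γ=3.9849.
cos(β/2)=0.558890, sin(β/2)=0.829242
d^3_{-3,0}: single k=3 term ⇒ +0.445182;  D = -0.287786+0.339655i
d^3_{-2,0}: k∈[2..3] ⇒ +0.367475 -0.808980 = -0.441505;  D = -0.369645+0.241433i
d^3_{-1,0}: k∈[1..3] ⇒ +0.156640 -1.034509 +0.759142 = -0.118726;  D = +0.113793-0.033870i
d^3_{0,0}: k∈[0..3] ⇒ +0.030476 -0.603823 +1.329291 -0.325153 = +0.430791;  D = +0.430791+0.000000i
d^3_{1,0}: k∈[0..2] ⇒ -0.156640 +1.034509 -0.759142 = +0.118726;  D = -0.113793-0.033870i
d^3_{2,0}: k∈[0..1] ⇒ +0.367475 -0.808980 = -0.441505;  D = -0.369645-0.241433i
d^3_{3,0}: single k=0 term ⇒ -0.445182;  D = +0.287786+0.339655i
Y_3^{m'}(θ=1.0964,φ=3.6664) and Σ D·Y over m':
  (-0.2878+0.3397i)·(+0.0011+0.2937i)  (-0.3696+0.2414i)·(+0.1839-0.3204i)  (+0.1138-0.0339i)·(-0.0108+0.0062i)  (+0.4308+0.0000i)·(-0.3335+0.0000i)  (-0.1138-0.0339i)·(+0.0108+0.0062i)  (-0.3696-0.2414i)·(+0.1839+0.3204i)  (+0.2878+0.3397i)·(-0.0011+0.2937i)
Y_3^0(R⁻¹ n̂) = -0.327131+0.000000i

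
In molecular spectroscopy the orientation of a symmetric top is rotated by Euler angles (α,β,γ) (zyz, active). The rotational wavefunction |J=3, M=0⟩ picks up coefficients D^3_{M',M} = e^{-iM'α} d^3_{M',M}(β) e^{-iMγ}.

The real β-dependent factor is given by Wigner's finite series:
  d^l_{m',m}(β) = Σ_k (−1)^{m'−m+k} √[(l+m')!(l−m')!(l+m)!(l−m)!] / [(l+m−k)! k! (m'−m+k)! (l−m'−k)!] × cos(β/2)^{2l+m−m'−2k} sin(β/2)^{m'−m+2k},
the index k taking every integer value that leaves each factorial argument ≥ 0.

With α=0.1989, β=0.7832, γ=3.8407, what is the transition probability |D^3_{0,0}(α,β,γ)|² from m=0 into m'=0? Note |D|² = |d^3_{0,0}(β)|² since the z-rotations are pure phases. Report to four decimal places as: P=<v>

First d^3_{0,0}(β=0.7832), then the phase factors e^{-i(0)α} and e^{-i(0)γ}:
Half-angle: c=0.924300, s=0.381668. N=√(6·6·6·6)=36.000000
k∈{0,1,2,3} keeps every argument non-negative
  k=0: (−1)^0·36.0000/(36)·0.9243^6·0.3817^0 = +0.623558
  k=1: (−1)^1·36.0000/(4)·0.9243^4·0.3817^2 = -0.956896
  k=2: (−1)^2·36.0000/(4)·0.9243^2·0.3817^4 = +0.163159
  k=3: (−1)^3·36.0000/(36)·0.9243^0·0.3817^6 = -0.003091
d^3_{0,0}(0.7832) = +0.623558 -0.956896 +0.163159 -0.003091 = -0.173270
|D^3_{0,0}|² = |d^3_{0,0}(β)|² = (-0.173270)² = 0.030023 (the z-rotation phases have unit modulus)

P=0.0300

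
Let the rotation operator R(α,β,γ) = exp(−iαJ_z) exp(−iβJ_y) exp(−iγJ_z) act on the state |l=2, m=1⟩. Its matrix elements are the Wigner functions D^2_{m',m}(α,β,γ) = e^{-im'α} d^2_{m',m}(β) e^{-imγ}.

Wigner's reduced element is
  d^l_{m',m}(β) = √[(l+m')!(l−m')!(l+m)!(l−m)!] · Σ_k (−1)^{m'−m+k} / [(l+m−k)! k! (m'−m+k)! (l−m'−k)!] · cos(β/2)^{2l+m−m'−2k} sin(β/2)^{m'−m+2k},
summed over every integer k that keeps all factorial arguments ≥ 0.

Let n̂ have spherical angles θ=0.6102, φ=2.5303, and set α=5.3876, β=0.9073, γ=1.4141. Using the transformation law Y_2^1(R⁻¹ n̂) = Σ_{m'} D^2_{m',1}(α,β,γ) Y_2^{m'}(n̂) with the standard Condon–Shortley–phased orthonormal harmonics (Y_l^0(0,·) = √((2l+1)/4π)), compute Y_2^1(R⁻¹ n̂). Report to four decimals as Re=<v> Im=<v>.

Re=0.0172 Im=-0.0522

Need the full column D^2_{m',1} for m'=−2..2 at α=5.3876, β=0.9073, γ=1.4141.
cos(β/2)=0.898853, sin(β/2)=0.438249
d^2_{-2,1}: single k=3 term ⇒ +0.151315;  D = -0.151008+0.009629i
d^2_{-1,1}: k∈[2..3] ⇒ +0.465523 -0.036888 = +0.428635;  D = -0.288672-0.316855i
d^2_{0,1}: k∈[1..2] ⇒ +0.779585 -0.185322 = +0.594263;  D = +0.092738-0.586982i
d^2_{1,1}: k∈[0..1] ⇒ +0.652763 -0.465523 = +0.187240;  D = +0.162628-0.092794i
d^2_{2,1}: single k=0 term ⇒ -0.636529;  D = -0.591811-0.234369i
Y_2^{m'}(θ=0.6102,φ=2.5303) and Σ D·Y over m':
  (-0.1510+0.0096i)·(+0.0433+0.1192i)  (-0.2887-0.3169i)·(-0.2971-0.2082i)  (+0.0927-0.5870i)·(+0.3201+0.0000i)  (+0.1626-0.0928i)·(+0.2971-0.2082i)  (-0.5918-0.2344i)·(+0.0433-0.1192i)
Y_2^1(R⁻¹ n̂) = +0.017229-0.052246i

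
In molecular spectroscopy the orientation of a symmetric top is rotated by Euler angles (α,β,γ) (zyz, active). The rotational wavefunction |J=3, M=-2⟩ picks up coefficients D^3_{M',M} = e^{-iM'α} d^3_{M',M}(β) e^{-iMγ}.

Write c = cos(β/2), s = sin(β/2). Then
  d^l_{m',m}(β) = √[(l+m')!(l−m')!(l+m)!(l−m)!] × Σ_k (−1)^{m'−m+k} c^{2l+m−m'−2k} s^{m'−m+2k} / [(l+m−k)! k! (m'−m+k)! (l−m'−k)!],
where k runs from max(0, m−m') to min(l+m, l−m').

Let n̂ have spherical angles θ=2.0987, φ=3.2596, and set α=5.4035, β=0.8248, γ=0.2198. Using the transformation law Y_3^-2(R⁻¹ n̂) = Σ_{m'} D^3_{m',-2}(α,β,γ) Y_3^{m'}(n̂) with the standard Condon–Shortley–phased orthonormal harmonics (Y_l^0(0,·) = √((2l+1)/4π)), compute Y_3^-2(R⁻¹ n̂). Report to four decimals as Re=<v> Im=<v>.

Need the full column D^3_{m',-2} for m'=−3..3 at α=5.4035, β=0.8248, γ=0.2198.
cos(β/2)=0.916162, sin(β/2)=0.400809
d^3_{-3,-2}: single k=1 term ⇒ +0.633685;  D = -0.372646-0.512535i
d^3_{-2,-2}: k∈[0..1] ⇒ +0.591333 -0.565892 = +0.025441;  D = +0.006319-0.024644i
d^3_{-1,-2}: k∈[0..1] ⇒ -0.818084 +0.313155 = -0.504929;  D = -0.456817+0.215108i
d^3_{0,-2}: k∈[0..1] ⇒ +0.619904 -0.118647 = +0.501257;  D = +0.453599+0.213324i
d^3_{1,-2}: k∈[0..1] ⇒ -0.313155 +0.029968 = -0.283187;  D = -0.070476-0.274277i
d^3_{2,-2}: k∈[0..1] ⇒ +0.108309 -0.004146 = +0.104163;  D = -0.061213+0.084279i
d^3_{3,-2}: single k=0 term ⇒ -0.023213;  D = +0.023167-0.001460i
Y_3^{m'}(θ=2.0987,φ=3.2596) and Σ D·Y over m':
  (-0.3726-0.5125i)·(-0.2523+0.0932i)  (+0.0063-0.0246i)·(-0.3735+0.0898i)  (-0.4568+0.2151i)·(-0.0745+0.0088i)  (+0.4536+0.2133i)·(+0.3254+0.0000i)  (-0.0705-0.2743i)·(+0.0745+0.0088i)  (-0.0612+0.0843i)·(-0.3735-0.0898i)  (+0.0232-0.0015i)·(+0.2523+0.0932i)
Y_3^-2(R⁻¹ n̂) = +0.355001+0.108458i

Re=0.3550 Im=0.1085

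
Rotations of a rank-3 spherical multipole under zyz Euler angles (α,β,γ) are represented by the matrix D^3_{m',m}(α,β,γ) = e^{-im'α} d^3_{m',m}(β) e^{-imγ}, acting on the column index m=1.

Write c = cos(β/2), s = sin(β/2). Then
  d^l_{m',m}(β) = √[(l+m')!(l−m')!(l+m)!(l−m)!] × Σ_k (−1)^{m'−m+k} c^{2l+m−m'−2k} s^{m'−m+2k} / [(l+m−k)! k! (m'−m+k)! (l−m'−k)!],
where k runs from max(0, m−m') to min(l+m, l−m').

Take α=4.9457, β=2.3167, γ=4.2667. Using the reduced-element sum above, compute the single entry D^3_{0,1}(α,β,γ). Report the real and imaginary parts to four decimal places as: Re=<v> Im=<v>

First d^3_{0,1}(β=2.3167), then the phase factors e^{-i(0)α} and e^{-i(1)γ}:
Half-angle: c=0.400852, s=0.916143. N=√(6·6·24·2)=41.569219
Admissible k: 1..3 (factorial args all ≥0)
  k=1: (−1)^0·41.5692/(12)·0.4009^5·0.9161^1 = +0.032845
  k=2: (−1)^1·41.5692/(4)·0.4009^3·0.9161^3 = -0.514698
  k=3: (−1)^2·41.5692/(12)·0.4009^1·0.9161^5 = +0.896170
d^3_{0,1}(2.3167) = +0.032845 -0.514698 +0.896170 = +0.414317
Phases: e^{-i·(0)·4.9457}=+1.000000+0.000000i, e^{-i·(1)·4.2667}=-0.431080+0.902314i ⇒ D=-0.178604+0.373844i

Re=-0.1786 Im=0.3738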